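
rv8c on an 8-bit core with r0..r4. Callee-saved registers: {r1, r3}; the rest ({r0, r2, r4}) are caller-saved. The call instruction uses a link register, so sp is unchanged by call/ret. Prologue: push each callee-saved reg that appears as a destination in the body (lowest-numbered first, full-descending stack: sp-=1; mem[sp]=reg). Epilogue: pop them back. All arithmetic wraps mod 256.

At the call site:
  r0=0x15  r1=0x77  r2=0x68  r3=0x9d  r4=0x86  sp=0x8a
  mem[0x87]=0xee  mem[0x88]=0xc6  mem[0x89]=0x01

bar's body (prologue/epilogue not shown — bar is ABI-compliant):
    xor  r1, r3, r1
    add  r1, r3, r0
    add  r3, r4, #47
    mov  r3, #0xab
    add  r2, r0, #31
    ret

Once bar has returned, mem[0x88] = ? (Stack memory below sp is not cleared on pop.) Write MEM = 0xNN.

MEM = 0x9d

prologue: push r1 → mem[0x89]=0x77, sp=0x89
prologue: push r3 → mem[0x88]=0x9d, sp=0x88
body[0] xor  r1, r3, r1 → r1=0xea
body[1] add  r1, r3, r0 → r1=0xb2
body[2] add  r3, r4, #47 → r3=0xb5
body[3] mov  r3, #0xab → r3=0xab
body[4] add  r2, r0, #31 → r2=0x34
epilogue: pop r3=0x9d, sp=0x89
epilogue: pop r1=0x77, sp=0x8a
prologue pushed ['r1', 'r3'] at ['0x89', '0x88']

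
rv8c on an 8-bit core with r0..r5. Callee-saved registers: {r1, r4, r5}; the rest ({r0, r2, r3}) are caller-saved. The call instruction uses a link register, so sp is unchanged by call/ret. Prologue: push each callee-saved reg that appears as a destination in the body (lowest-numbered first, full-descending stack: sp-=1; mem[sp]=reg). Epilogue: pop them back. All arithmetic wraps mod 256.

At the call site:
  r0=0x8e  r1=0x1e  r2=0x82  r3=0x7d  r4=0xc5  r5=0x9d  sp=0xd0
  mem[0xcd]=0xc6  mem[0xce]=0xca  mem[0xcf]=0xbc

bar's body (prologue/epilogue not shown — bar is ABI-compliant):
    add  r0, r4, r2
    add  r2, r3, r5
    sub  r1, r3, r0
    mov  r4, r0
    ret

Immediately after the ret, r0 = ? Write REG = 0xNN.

REG = 0x47

prologue: push r1 -> mem[0xcf]=0x1e, sp=0xcf
prologue: push r4 -> mem[0xce]=0xc5, sp=0xce
body[0] add  r0, r4, r2 -> r0=0x47
body[1] add  r2, r3, r5 -> r2=0x1a
body[2] sub  r1, r3, r0 -> r1=0x36
body[3] mov  r4, r0 -> r4=0x47
epilogue: pop r4=0xc5, sp=0xcf
epilogue: pop r1=0x1e, sp=0xd0
r0 is caller-saved -> body value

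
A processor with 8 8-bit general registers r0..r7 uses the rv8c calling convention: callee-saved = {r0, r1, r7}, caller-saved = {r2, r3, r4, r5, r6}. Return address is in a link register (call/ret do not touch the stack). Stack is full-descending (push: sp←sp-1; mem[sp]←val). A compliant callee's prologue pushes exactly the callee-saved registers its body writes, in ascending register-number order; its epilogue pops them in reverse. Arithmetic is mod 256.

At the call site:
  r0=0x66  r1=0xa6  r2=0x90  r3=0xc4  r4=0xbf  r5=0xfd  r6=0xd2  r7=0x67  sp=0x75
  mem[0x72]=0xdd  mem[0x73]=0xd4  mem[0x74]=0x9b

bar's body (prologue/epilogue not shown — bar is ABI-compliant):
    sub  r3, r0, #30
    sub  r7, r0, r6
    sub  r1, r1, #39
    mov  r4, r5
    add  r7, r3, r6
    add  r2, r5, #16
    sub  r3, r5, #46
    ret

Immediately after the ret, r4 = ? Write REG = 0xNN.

REG = 0xfd

prologue: push r1 -> mem[0x74]=0xa6, sp=0x74
prologue: push r7 -> mem[0x73]=0x67, sp=0x73
body[0] sub  r3, r0, #30 -> r3=0x48
body[1] sub  r7, r0, r6 -> r7=0x94
body[2] sub  r1, r1, #39 -> r1=0x7f
body[3] mov  r4, r5 -> r4=0xfd
body[4] add  r7, r3, r6 -> r7=0x1a
body[5] add  r2, r5, #16 -> r2=0x0d
body[6] sub  r3, r5, #46 -> r3=0xcf
epilogue: pop r7=0x67, sp=0x74
epilogue: pop r1=0xa6, sp=0x75
r4 is caller-saved -> body value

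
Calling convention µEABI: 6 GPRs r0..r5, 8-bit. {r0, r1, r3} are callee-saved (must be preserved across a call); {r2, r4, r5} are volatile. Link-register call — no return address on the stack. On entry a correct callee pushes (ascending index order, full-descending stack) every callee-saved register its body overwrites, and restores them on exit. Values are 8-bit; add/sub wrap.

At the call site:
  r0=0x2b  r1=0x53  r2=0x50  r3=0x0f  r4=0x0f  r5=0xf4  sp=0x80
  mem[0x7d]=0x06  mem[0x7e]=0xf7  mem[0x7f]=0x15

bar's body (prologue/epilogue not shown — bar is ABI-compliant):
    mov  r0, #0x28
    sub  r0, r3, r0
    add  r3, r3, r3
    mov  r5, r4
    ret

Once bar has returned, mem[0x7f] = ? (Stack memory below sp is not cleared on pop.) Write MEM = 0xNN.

prologue: push r0 → mem[0x7f]=0x2b, sp=0x7f
prologue: push r3 → mem[0x7e]=0x0f, sp=0x7e
body[0] mov  r0, #0x28 → r0=0x28
body[1] sub  r0, r3, r0 → r0=0xe7
body[2] add  r3, r3, r3 → r3=0x1e
body[3] mov  r5, r4 → r5=0x0f
epilogue: pop r3=0x0f, sp=0x7f
epilogue: pop r0=0x2b, sp=0x80
prologue pushed ['r0', 'r3'] at ['0x7f', '0x7e']

MEM = 0x2b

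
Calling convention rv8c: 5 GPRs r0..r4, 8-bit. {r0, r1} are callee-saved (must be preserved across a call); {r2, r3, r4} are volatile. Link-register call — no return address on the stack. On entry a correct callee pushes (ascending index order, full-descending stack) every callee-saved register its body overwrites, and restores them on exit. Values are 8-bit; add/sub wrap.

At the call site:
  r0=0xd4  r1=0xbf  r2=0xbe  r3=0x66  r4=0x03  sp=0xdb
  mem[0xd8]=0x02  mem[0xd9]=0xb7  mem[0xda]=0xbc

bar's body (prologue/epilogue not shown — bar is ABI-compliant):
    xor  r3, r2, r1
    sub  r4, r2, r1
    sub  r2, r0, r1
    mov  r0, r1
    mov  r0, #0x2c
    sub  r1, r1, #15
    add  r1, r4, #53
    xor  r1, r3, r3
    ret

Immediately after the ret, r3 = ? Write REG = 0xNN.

prologue: push r0 -> mem[0xda]=0xd4, sp=0xda
prologue: push r1 -> mem[0xd9]=0xbf, sp=0xd9
body[0] xor  r3, r2, r1 -> r3=0x01
body[1] sub  r4, r2, r1 -> r4=0xff
body[2] sub  r2, r0, r1 -> r2=0x15
body[3] mov  r0, r1 -> r0=0xbf
body[4] mov  r0, #0x2c -> r0=0x2c
body[5] sub  r1, r1, #15 -> r1=0xb0
body[6] add  r1, r4, #53 -> r1=0x34
body[7] xor  r1, r3, r3 -> r1=0x00
epilogue: pop r1=0xbf, sp=0xda
epilogue: pop r0=0xd4, sp=0xdb
r3 is caller-saved -> body value

REG = 0x01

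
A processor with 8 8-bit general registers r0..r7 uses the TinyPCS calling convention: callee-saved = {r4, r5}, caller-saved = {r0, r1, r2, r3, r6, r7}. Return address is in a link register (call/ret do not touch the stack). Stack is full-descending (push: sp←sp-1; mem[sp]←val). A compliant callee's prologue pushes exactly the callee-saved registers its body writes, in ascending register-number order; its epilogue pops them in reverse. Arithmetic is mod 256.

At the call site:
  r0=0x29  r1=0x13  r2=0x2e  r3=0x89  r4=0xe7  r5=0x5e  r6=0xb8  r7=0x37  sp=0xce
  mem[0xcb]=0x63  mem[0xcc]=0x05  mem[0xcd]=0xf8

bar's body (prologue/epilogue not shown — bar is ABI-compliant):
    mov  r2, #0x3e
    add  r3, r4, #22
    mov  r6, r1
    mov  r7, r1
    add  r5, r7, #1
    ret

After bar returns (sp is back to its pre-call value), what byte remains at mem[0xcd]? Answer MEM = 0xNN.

MEM = 0x5e

prologue: push r5 -> mem[0xcd]=0x5e, sp=0xcd
body[0] mov  r2, #0x3e -> r2=0x3e
body[1] add  r3, r4, #22 -> r3=0xfd
body[2] mov  r6, r1 -> r6=0x13
body[3] mov  r7, r1 -> r7=0x13
body[4] add  r5, r7, #1 -> r5=0x14
epilogue: pop r5=0x5e, sp=0xce
prologue pushed ['r5'] at ['0xcd']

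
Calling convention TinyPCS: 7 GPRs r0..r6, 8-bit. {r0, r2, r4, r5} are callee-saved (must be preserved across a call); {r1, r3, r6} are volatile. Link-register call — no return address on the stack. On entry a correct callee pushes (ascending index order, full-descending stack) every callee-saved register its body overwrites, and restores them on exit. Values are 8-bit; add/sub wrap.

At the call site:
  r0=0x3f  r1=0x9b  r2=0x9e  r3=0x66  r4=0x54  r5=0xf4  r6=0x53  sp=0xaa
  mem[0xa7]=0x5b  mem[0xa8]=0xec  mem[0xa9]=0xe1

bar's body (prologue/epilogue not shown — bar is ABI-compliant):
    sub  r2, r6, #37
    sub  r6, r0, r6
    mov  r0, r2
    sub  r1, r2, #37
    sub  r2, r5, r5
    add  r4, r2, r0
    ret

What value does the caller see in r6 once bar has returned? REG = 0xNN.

REG = 0xec

prologue: push r0 → mem[0xa9]=0x3f, sp=0xa9
prologue: push r2 → mem[0xa8]=0x9e, sp=0xa8
prologue: push r4 → mem[0xa7]=0x54, sp=0xa7
body[0] sub  r2, r6, #37 → r2=0x2e
body[1] sub  r6, r0, r6 → r6=0xec
body[2] mov  r0, r2 → r0=0x2e
body[3] sub  r1, r2, #37 → r1=0x09
body[4] sub  r2, r5, r5 → r2=0x00
body[5] add  r4, r2, r0 → r4=0x2e
epilogue: pop r4=0x54, sp=0xa8
epilogue: pop r2=0x9e, sp=0xa9
epilogue: pop r0=0x3f, sp=0xaa
r6 is caller-saved → body value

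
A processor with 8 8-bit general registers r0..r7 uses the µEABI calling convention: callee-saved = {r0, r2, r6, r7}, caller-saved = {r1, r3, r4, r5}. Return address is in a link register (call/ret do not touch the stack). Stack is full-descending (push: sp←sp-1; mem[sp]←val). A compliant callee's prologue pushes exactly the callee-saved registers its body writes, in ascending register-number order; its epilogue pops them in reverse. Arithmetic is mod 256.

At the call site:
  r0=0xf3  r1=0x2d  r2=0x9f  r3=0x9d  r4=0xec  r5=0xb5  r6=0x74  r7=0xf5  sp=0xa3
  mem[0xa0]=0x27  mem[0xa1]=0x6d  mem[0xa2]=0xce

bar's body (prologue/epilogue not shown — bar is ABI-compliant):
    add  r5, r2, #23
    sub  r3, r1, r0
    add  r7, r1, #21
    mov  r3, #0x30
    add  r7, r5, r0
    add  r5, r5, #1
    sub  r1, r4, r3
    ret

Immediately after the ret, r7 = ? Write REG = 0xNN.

REG = 0xf5

prologue: push r7 -> mem[0xa2]=0xf5, sp=0xa2
body[0] add  r5, r2, #23 -> r5=0xb6
body[1] sub  r3, r1, r0 -> r3=0x3a
body[2] add  r7, r1, #21 -> r7=0x42
body[3] mov  r3, #0x30 -> r3=0x30
body[4] add  r7, r5, r0 -> r7=0xa9
body[5] add  r5, r5, #1 -> r5=0xb7
body[6] sub  r1, r4, r3 -> r1=0xbc
epilogue: pop r7=0xf5, sp=0xa3
r7 is callee-saved -> restored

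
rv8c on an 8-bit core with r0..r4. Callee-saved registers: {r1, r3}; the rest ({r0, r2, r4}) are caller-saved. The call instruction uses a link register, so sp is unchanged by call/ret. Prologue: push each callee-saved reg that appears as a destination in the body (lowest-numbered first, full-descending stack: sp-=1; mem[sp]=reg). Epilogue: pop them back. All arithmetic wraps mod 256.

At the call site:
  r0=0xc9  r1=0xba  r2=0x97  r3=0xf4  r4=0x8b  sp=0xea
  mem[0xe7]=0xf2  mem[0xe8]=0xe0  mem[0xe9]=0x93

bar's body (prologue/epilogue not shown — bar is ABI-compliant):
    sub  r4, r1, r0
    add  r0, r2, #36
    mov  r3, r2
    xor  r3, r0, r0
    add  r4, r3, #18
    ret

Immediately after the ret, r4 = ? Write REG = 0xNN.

prologue: push r3 -> mem[0xe9]=0xf4, sp=0xe9
body[0] sub  r4, r1, r0 -> r4=0xf1
body[1] add  r0, r2, #36 -> r0=0xbb
body[2] mov  r3, r2 -> r3=0x97
body[3] xor  r3, r0, r0 -> r3=0x00
body[4] add  r4, r3, #18 -> r4=0x12
epilogue: pop r3=0xf4, sp=0xea
r4 is caller-saved -> body value

REG = 0x12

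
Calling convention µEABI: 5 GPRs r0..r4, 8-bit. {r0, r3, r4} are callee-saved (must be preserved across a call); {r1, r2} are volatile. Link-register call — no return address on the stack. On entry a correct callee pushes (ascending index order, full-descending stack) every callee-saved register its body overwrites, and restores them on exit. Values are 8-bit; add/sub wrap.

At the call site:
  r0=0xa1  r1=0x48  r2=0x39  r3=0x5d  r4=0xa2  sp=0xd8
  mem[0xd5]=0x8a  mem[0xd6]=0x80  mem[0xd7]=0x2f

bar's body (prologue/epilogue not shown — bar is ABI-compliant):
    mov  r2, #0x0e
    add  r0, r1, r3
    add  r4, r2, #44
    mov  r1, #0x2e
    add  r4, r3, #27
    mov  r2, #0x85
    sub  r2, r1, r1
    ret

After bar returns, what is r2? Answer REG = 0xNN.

REG = 0x00

prologue: push r0 → mem[0xd7]=0xa1, sp=0xd7
prologue: push r4 → mem[0xd6]=0xa2, sp=0xd6
body[0] mov  r2, #0x0e → r2=0x0e
body[1] add  r0, r1, r3 → r0=0xa5
body[2] add  r4, r2, #44 → r4=0x3a
body[3] mov  r1, #0x2e → r1=0x2e
body[4] add  r4, r3, #27 → r4=0x78
body[5] mov  r2, #0x85 → r2=0x85
body[6] sub  r2, r1, r1 → r2=0x00
epilogue: pop r4=0xa2, sp=0xd7
epilogue: pop r0=0xa1, sp=0xd8
r2 is caller-saved → body value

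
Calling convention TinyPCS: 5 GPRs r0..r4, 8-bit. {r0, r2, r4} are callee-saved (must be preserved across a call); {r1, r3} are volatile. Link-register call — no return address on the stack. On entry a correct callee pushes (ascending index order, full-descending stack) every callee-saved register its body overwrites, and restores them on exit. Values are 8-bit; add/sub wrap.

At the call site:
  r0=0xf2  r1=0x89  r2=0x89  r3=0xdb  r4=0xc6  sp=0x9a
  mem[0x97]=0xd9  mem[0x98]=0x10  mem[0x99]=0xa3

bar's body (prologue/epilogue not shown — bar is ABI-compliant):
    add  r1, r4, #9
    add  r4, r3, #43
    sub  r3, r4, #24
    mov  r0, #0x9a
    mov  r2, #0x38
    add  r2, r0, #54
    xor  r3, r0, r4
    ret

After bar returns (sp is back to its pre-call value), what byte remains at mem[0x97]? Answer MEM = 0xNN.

MEM = 0xc6

prologue: push r0 -> mem[0x99]=0xf2, sp=0x99
prologue: push r2 -> mem[0x98]=0x89, sp=0x98
prologue: push r4 -> mem[0x97]=0xc6, sp=0x97
body[0] add  r1, r4, #9 -> r1=0xcf
body[1] add  r4, r3, #43 -> r4=0x06
body[2] sub  r3, r4, #24 -> r3=0xee
body[3] mov  r0, #0x9a -> r0=0x9a
body[4] mov  r2, #0x38 -> r2=0x38
body[5] add  r2, r0, #54 -> r2=0xd0
body[6] xor  r3, r0, r4 -> r3=0x9c
epilogue: pop r4=0xc6, sp=0x98
epilogue: pop r2=0x89, sp=0x99
epilogue: pop r0=0xf2, sp=0x9a
prologue pushed ['r0', 'r2', 'r4'] at ['0x99', '0x98', '0x97']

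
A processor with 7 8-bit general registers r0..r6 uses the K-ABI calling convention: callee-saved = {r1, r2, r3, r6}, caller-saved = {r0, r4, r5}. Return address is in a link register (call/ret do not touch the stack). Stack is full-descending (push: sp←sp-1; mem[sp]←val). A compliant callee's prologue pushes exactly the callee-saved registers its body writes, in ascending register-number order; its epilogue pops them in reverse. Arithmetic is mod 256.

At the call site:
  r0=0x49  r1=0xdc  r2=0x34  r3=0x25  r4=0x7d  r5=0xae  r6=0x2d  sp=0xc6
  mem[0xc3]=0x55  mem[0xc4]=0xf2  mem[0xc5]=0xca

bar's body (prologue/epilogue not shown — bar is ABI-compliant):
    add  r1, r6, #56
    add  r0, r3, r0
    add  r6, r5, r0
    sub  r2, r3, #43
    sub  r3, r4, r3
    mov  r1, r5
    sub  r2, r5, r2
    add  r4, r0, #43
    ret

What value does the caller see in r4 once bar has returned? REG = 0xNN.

REG = 0x99

prologue: push r1 → mem[0xc5]=0xdc, sp=0xc5
prologue: push r2 → mem[0xc4]=0x34, sp=0xc4
prologue: push r3 → mem[0xc3]=0x25, sp=0xc3
prologue: push r6 → mem[0xc2]=0x2d, sp=0xc2
body[0] add  r1, r6, #56 → r1=0x65
body[1] add  r0, r3, r0 → r0=0x6e
body[2] add  r6, r5, r0 → r6=0x1c
body[3] sub  r2, r3, #43 → r2=0xfa
body[4] sub  r3, r4, r3 → r3=0x58
body[5] mov  r1, r5 → r1=0xae
body[6] sub  r2, r5, r2 → r2=0xb4
body[7] add  r4, r0, #43 → r4=0x99
epilogue: pop r6=0x2d, sp=0xc3
epilogue: pop r3=0x25, sp=0xc4
epilogue: pop r2=0x34, sp=0xc5
epilogue: pop r1=0xdc, sp=0xc6
r4 is caller-saved → body value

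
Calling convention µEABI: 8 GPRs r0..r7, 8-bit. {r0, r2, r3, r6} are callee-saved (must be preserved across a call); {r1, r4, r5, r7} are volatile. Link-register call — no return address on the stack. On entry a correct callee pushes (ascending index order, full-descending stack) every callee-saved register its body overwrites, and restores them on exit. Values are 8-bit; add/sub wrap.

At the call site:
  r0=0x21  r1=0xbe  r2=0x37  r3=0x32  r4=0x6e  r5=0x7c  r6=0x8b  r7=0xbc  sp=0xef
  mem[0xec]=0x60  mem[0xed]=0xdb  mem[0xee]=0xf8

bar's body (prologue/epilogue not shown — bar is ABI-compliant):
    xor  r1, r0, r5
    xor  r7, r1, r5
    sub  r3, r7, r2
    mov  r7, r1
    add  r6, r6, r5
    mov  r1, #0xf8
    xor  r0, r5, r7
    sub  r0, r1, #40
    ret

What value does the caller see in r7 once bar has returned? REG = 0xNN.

REG = 0x5d

prologue: push r0 -> mem[0xee]=0x21, sp=0xee
prologue: push r3 -> mem[0xed]=0x32, sp=0xed
prologue: push r6 -> mem[0xec]=0x8b, sp=0xec
body[0] xor  r1, r0, r5 -> r1=0x5d
body[1] xor  r7, r1, r5 -> r7=0x21
body[2] sub  r3, r7, r2 -> r3=0xea
body[3] mov  r7, r1 -> r7=0x5d
body[4] add  r6, r6, r5 -> r6=0x07
body[5] mov  r1, #0xf8 -> r1=0xf8
body[6] xor  r0, r5, r7 -> r0=0x21
body[7] sub  r0, r1, #40 -> r0=0xd0
epilogue: pop r6=0x8b, sp=0xed
epilogue: pop r3=0x32, sp=0xee
epilogue: pop r0=0x21, sp=0xef
r7 is caller-saved -> body value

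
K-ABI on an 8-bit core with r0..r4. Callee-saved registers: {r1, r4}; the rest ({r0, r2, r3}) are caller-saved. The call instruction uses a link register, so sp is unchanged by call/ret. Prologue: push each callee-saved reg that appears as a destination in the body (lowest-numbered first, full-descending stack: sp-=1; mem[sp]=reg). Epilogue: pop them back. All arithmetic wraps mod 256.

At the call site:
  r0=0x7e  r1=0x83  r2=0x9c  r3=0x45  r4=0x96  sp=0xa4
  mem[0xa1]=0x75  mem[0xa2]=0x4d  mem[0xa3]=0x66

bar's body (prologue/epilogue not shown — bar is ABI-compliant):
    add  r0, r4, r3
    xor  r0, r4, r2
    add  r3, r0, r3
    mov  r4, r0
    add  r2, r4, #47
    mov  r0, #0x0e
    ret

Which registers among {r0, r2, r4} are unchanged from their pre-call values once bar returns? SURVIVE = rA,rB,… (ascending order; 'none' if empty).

SURVIVE = r4

prologue: push r4 → mem[0xa3]=0x96, sp=0xa3
body[0] add  r0, r4, r3 → r0=0xdb
body[1] xor  r0, r4, r2 → r0=0x0a
body[2] add  r3, r0, r3 → r3=0x4f
body[3] mov  r4, r0 → r4=0x0a
body[4] add  r2, r4, #47 → r2=0x39
body[5] mov  r0, #0x0e → r0=0x0e
epilogue: pop r4=0x96, sp=0xa4
r0: caller-saved, written=True
r2: caller-saved, written=True
r4: callee-saved, written=True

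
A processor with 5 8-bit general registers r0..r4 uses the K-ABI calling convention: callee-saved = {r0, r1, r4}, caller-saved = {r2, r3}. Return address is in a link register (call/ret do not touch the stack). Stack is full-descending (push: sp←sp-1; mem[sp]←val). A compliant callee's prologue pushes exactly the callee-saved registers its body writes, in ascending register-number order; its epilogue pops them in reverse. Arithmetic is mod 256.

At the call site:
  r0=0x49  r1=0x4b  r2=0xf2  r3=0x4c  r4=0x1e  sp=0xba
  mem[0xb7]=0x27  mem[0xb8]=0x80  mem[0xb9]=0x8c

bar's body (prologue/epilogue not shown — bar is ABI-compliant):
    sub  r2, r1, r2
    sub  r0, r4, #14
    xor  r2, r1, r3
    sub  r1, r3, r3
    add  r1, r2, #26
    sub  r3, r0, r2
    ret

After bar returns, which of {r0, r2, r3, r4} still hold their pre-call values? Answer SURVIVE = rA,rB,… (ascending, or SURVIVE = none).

prologue: push r0 -> mem[0xb9]=0x49, sp=0xb9
prologue: push r1 -> mem[0xb8]=0x4b, sp=0xb8
body[0] sub  r2, r1, r2 -> r2=0x59
body[1] sub  r0, r4, #14 -> r0=0x10
body[2] xor  r2, r1, r3 -> r2=0x07
body[3] sub  r1, r3, r3 -> r1=0x00
body[4] add  r1, r2, #26 -> r1=0x21
body[5] sub  r3, r0, r2 -> r3=0x09
epilogue: pop r1=0x4b, sp=0xb9
epilogue: pop r0=0x49, sp=0xba
r0: callee-saved, written=True
r2: caller-saved, written=True
r3: caller-saved, written=True
r4: callee-saved, written=False

SURVIVE = r0,r4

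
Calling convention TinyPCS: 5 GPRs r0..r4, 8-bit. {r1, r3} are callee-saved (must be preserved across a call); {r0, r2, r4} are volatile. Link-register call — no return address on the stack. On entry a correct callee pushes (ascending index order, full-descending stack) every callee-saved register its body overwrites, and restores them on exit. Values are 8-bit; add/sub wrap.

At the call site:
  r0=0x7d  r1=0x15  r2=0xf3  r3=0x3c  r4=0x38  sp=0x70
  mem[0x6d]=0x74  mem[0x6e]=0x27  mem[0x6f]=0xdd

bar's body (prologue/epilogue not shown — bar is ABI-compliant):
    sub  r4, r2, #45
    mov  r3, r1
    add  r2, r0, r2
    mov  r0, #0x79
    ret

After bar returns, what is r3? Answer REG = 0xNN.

prologue: push r3 → mem[0x6f]=0x3c, sp=0x6f
body[0] sub  r4, r2, #45 → r4=0xc6
body[1] mov  r3, r1 → r3=0x15
body[2] add  r2, r0, r2 → r2=0x70
body[3] mov  r0, #0x79 → r0=0x79
epilogue: pop r3=0x3c, sp=0x70
r3 is callee-saved → restored

REG = 0x3c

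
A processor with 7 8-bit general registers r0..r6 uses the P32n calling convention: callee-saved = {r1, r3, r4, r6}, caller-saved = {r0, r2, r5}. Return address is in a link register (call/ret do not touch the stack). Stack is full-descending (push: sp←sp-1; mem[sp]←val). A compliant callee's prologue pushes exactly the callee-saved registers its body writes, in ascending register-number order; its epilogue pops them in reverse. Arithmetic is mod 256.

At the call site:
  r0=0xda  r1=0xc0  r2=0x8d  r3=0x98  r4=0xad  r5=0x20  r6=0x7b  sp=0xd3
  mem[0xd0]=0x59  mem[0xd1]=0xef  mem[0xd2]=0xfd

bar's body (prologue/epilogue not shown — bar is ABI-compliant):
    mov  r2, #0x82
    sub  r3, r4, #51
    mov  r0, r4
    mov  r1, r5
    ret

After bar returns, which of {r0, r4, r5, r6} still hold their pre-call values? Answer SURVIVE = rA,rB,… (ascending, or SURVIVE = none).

SURVIVE = r4,r5,r6

prologue: push r1 → mem[0xd2]=0xc0, sp=0xd2
prologue: push r3 → mem[0xd1]=0x98, sp=0xd1
body[0] mov  r2, #0x82 → r2=0x82
body[1] sub  r3, r4, #51 → r3=0x7a
body[2] mov  r0, r4 → r0=0xad
body[3] mov  r1, r5 → r1=0x20
epilogue: pop r3=0x98, sp=0xd2
epilogue: pop r1=0xc0, sp=0xd3
r0: caller-saved, written=True
r4: callee-saved, written=False
r5: caller-saved, written=False
r6: callee-saved, written=False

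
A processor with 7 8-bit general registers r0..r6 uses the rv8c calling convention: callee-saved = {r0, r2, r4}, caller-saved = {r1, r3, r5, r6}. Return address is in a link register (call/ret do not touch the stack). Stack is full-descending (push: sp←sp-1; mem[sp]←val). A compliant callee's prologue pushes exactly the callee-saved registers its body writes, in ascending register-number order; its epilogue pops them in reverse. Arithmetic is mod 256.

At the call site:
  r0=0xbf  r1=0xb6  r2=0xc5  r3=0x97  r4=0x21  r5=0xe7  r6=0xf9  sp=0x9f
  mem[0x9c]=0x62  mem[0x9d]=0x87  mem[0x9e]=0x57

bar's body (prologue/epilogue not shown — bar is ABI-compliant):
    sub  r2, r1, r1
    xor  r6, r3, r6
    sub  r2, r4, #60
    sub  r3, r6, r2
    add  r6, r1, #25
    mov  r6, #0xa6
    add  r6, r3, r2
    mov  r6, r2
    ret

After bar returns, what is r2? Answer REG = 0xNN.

REG = 0xc5

prologue: push r2 → mem[0x9e]=0xc5, sp=0x9e
body[0] sub  r2, r1, r1 → r2=0x00
body[1] xor  r6, r3, r6 → r6=0x6e
body[2] sub  r2, r4, #60 → r2=0xe5
body[3] sub  r3, r6, r2 → r3=0x89
body[4] add  r6, r1, #25 → r6=0xcf
body[5] mov  r6, #0xa6 → r6=0xa6
body[6] add  r6, r3, r2 → r6=0x6e
body[7] mov  r6, r2 → r6=0xe5
epilogue: pop r2=0xc5, sp=0x9f
r2 is callee-saved → restored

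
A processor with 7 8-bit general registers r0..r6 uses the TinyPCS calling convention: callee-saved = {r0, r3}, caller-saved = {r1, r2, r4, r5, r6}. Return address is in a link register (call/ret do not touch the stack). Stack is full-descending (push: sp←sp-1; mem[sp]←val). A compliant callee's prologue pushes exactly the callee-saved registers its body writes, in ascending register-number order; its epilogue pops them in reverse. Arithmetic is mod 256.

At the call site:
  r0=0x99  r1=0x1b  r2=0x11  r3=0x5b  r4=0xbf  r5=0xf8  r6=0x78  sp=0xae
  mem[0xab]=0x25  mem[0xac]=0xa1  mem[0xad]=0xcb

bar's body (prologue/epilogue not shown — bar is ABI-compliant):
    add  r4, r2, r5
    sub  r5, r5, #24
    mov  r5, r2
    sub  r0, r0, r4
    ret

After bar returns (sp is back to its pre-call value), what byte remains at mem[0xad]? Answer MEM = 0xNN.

prologue: push r0 -> mem[0xad]=0x99, sp=0xad
body[0] add  r4, r2, r5 -> r4=0x09
body[1] sub  r5, r5, #24 -> r5=0xe0
body[2] mov  r5, r2 -> r5=0x11
body[3] sub  r0, r0, r4 -> r0=0x90
epilogue: pop r0=0x99, sp=0xae
prologue pushed ['r0'] at ['0xad']

MEM = 0x99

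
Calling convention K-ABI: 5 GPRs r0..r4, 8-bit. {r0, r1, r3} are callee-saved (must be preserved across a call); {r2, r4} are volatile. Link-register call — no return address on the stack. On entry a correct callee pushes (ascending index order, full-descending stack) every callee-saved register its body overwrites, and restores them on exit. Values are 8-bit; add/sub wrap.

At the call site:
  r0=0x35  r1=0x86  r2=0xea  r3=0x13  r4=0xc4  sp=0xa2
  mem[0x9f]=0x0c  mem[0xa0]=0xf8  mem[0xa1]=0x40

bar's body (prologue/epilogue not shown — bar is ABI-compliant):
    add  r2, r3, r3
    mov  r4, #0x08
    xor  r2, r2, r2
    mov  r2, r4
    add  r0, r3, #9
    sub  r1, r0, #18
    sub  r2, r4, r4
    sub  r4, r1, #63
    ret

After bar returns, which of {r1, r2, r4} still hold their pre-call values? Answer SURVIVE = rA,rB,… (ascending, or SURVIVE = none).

SURVIVE = r1

prologue: push r0 → mem[0xa1]=0x35, sp=0xa1
prologue: push r1 → mem[0xa0]=0x86, sp=0xa0
body[0] add  r2, r3, r3 → r2=0x26
body[1] mov  r4, #0x08 → r4=0x08
body[2] xor  r2, r2, r2 → r2=0x00
body[3] mov  r2, r4 → r2=0x08
body[4] add  r0, r3, #9 → r0=0x1c
body[5] sub  r1, r0, #18 → r1=0x0a
body[6] sub  r2, r4, r4 → r2=0x00
body[7] sub  r4, r1, #63 → r4=0xcb
epilogue: pop r1=0x86, sp=0xa1
epilogue: pop r0=0x35, sp=0xa2
r1: callee-saved, written=True
r2: caller-saved, written=True
r4: caller-saved, written=True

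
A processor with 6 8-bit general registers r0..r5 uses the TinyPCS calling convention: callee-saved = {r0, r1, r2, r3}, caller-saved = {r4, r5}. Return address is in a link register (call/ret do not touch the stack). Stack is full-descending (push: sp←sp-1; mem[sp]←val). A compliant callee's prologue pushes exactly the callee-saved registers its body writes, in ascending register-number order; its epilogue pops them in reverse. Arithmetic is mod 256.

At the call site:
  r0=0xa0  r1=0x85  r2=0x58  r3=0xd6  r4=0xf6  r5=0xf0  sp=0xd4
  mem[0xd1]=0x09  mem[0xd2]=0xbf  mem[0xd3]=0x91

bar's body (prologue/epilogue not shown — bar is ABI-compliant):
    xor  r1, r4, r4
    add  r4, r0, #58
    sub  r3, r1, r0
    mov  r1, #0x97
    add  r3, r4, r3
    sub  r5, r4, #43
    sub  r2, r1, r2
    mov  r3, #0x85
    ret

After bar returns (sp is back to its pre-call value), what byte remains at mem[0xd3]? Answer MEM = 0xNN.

prologue: push r1 -> mem[0xd3]=0x85, sp=0xd3
prologue: push r2 -> mem[0xd2]=0x58, sp=0xd2
prologue: push r3 -> mem[0xd1]=0xd6, sp=0xd1
body[0] xor  r1, r4, r4 -> r1=0x00
body[1] add  r4, r0, #58 -> r4=0xda
body[2] sub  r3, r1, r0 -> r3=0x60
body[3] mov  r1, #0x97 -> r1=0x97
body[4] add  r3, r4, r3 -> r3=0x3a
body[5] sub  r5, r4, #43 -> r5=0xaf
body[6] sub  r2, r1, r2 -> r2=0x3f
body[7] mov  r3, #0x85 -> r3=0x85
epilogue: pop r3=0xd6, sp=0xd2
epilogue: pop r2=0x58, sp=0xd3
epilogue: pop r1=0x85, sp=0xd4
prologue pushed ['r1', 'r2', 'r3'] at ['0xd3', '0xd2', '0xd1']

MEM = 0x85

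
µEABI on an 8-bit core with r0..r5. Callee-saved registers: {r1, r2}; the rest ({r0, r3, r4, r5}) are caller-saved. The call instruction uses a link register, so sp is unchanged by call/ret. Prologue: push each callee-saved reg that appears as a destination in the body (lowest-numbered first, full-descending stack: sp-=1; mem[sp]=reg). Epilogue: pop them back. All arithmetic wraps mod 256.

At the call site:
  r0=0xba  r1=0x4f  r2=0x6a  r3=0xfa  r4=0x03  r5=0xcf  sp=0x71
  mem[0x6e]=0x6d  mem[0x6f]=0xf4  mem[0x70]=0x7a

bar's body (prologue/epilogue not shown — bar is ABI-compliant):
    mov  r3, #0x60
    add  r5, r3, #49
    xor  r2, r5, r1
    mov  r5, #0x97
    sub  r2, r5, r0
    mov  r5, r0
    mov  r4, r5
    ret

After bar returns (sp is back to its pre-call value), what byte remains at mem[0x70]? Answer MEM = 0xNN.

MEM = 0x6a

prologue: push r2 -> mem[0x70]=0x6a, sp=0x70
body[0] mov  r3, #0x60 -> r3=0x60
body[1] add  r5, r3, #49 -> r5=0x91
body[2] xor  r2, r5, r1 -> r2=0xde
body[3] mov  r5, #0x97 -> r5=0x97
body[4] sub  r2, r5, r0 -> r2=0xdd
body[5] mov  r5, r0 -> r5=0xba
body[6] mov  r4, r5 -> r4=0xba
epilogue: pop r2=0x6a, sp=0x71
prologue pushed ['r2'] at ['0x70']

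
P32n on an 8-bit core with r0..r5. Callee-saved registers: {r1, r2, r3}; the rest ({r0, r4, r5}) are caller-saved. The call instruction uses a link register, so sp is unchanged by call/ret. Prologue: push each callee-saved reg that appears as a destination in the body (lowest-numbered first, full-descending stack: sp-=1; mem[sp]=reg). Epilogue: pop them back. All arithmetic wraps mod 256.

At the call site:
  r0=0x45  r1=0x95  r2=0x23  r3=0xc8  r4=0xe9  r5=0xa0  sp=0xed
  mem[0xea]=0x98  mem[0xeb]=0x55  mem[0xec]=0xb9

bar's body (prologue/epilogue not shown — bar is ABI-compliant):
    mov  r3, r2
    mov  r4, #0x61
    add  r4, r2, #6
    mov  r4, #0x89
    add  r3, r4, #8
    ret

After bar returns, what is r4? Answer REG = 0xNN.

prologue: push r3 -> mem[0xec]=0xc8, sp=0xec
body[0] mov  r3, r2 -> r3=0x23
body[1] mov  r4, #0x61 -> r4=0x61
body[2] add  r4, r2, #6 -> r4=0x29
body[3] mov  r4, #0x89 -> r4=0x89
body[4] add  r3, r4, #8 -> r3=0x91
epilogue: pop r3=0xc8, sp=0xed
r4 is caller-saved -> body value

REG = 0x89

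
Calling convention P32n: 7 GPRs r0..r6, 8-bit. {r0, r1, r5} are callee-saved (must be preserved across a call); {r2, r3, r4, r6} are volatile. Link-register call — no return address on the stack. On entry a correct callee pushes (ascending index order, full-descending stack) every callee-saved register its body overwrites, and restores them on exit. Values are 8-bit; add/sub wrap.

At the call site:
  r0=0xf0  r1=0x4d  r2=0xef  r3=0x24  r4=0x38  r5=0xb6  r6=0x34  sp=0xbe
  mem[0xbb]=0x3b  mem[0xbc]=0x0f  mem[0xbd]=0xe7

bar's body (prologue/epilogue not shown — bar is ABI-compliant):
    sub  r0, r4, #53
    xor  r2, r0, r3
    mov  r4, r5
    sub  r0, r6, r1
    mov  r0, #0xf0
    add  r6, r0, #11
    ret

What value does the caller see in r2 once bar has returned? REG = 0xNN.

prologue: push r0 → mem[0xbd]=0xf0, sp=0xbd
body[0] sub  r0, r4, #53 → r0=0x03
body[1] xor  r2, r0, r3 → r2=0x27
body[2] mov  r4, r5 → r4=0xb6
body[3] sub  r0, r6, r1 → r0=0xe7
body[4] mov  r0, #0xf0 → r0=0xf0
body[5] add  r6, r0, #11 → r6=0xfb
epilogue: pop r0=0xf0, sp=0xbe
r2 is caller-saved → body value

REG = 0x27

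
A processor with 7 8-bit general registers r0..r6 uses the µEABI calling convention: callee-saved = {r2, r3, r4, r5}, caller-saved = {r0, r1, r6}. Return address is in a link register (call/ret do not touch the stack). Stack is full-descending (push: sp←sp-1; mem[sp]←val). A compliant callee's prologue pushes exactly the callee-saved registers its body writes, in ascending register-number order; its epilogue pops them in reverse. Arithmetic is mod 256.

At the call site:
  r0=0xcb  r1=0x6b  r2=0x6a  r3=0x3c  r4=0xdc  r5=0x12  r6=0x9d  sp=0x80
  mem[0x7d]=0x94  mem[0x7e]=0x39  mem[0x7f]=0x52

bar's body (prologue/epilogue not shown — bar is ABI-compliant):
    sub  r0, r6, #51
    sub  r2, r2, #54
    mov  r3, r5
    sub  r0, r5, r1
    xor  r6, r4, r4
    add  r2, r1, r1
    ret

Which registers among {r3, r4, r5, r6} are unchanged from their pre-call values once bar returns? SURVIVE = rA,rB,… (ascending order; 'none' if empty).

SURVIVE = r3,r4,r5

prologue: push r2 -> mem[0x7f]=0x6a, sp=0x7f
prologue: push r3 -> mem[0x7e]=0x3c, sp=0x7e
body[0] sub  r0, r6, #51 -> r0=0x6a
body[1] sub  r2, r2, #54 -> r2=0x34
body[2] mov  r3, r5 -> r3=0x12
body[3] sub  r0, r5, r1 -> r0=0xa7
body[4] xor  r6, r4, r4 -> r6=0x00
body[5] add  r2, r1, r1 -> r2=0xd6
epilogue: pop r3=0x3c, sp=0x7f
epilogue: pop r2=0x6a, sp=0x80
r3: callee-saved, written=True
r4: callee-saved, written=False
r5: callee-saved, written=False
r6: caller-saved, written=True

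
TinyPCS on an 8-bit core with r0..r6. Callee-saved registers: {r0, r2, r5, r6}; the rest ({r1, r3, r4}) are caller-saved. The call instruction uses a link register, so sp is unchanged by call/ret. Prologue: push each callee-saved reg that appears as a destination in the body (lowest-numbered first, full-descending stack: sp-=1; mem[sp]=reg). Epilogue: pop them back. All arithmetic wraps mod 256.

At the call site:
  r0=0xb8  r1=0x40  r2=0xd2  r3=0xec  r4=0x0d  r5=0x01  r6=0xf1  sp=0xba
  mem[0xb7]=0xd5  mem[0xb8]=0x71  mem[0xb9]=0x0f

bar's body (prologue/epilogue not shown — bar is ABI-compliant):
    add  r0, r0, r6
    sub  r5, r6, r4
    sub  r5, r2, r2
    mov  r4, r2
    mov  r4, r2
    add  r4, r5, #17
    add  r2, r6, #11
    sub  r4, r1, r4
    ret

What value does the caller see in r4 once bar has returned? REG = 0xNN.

prologue: push r0 -> mem[0xb9]=0xb8, sp=0xb9
prologue: push r2 -> mem[0xb8]=0xd2, sp=0xb8
prologue: push r5 -> mem[0xb7]=0x01, sp=0xb7
body[0] add  r0, r0, r6 -> r0=0xa9
body[1] sub  r5, r6, r4 -> r5=0xe4
body[2] sub  r5, r2, r2 -> r5=0x00
body[3] mov  r4, r2 -> r4=0xd2
body[4] mov  r4, r2 -> r4=0xd2
body[5] add  r4, r5, #17 -> r4=0x11
body[6] add  r2, r6, #11 -> r2=0xfc
body[7] sub  r4, r1, r4 -> r4=0x2f
epilogue: pop r5=0x01, sp=0xb8
epilogue: pop r2=0xd2, sp=0xb9
epilogue: pop r0=0xb8, sp=0xba
r4 is caller-saved -> body value

REG = 0x2f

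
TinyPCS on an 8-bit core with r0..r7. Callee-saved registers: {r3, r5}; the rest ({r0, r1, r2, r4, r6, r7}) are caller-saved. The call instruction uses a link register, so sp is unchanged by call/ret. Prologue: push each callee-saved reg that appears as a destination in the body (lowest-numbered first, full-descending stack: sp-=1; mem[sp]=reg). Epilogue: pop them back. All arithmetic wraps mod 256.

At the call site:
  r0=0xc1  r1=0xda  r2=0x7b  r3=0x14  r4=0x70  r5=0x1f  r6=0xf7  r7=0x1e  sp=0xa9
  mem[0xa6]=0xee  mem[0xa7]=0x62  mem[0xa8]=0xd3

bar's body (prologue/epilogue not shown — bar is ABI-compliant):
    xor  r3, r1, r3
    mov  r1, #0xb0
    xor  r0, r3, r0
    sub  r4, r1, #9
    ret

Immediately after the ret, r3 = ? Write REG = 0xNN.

prologue: push r3 -> mem[0xa8]=0x14, sp=0xa8
body[0] xor  r3, r1, r3 -> r3=0xce
body[1] mov  r1, #0xb0 -> r1=0xb0
body[2] xor  r0, r3, r0 -> r0=0x0f
body[3] sub  r4, r1, #9 -> r4=0xa7
epilogue: pop r3=0x14, sp=0xa9
r3 is callee-saved -> restored

REG = 0x14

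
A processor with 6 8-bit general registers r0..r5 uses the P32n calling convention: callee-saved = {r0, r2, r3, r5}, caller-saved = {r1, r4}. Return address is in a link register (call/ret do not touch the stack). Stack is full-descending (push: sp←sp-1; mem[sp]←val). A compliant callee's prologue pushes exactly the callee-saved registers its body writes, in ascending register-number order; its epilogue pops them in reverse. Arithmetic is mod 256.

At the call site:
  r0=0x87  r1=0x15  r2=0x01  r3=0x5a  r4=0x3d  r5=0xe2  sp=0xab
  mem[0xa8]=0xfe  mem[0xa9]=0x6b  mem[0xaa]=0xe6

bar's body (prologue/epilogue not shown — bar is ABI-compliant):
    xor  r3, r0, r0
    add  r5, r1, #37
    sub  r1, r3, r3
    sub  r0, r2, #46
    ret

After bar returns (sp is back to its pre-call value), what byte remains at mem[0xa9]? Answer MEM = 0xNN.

MEM = 0x5a

prologue: push r0 → mem[0xaa]=0x87, sp=0xaa
prologue: push r3 → mem[0xa9]=0x5a, sp=0xa9
prologue: push r5 → mem[0xa8]=0xe2, sp=0xa8
body[0] xor  r3, r0, r0 → r3=0x00
body[1] add  r5, r1, #37 → r5=0x3a
body[2] sub  r1, r3, r3 → r1=0x00
body[3] sub  r0, r2, #46 → r0=0xd3
epilogue: pop r5=0xe2, sp=0xa9
epilogue: pop r3=0x5a, sp=0xaa
epilogue: pop r0=0x87, sp=0xab
prologue pushed ['r0', 'r3', 'r5'] at ['0xaa', '0xa9', '0xa8']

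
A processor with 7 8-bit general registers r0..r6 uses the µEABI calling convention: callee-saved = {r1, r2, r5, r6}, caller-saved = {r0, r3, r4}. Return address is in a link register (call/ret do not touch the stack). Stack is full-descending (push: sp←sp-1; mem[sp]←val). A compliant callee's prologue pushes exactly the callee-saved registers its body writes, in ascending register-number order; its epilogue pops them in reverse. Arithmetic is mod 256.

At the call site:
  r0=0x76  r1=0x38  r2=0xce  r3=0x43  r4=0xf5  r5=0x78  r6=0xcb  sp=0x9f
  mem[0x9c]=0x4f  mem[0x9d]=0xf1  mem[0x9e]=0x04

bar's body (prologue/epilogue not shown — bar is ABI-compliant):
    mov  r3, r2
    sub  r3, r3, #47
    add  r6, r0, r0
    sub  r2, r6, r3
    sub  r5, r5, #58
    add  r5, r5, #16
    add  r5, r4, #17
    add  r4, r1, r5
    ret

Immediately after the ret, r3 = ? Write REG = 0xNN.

prologue: push r2 → mem[0x9e]=0xce, sp=0x9e
prologue: push r5 → mem[0x9d]=0x78, sp=0x9d
prologue: push r6 → mem[0x9c]=0xcb, sp=0x9c
body[0] mov  r3, r2 → r3=0xce
body[1] sub  r3, r3, #47 → r3=0x9f
body[2] add  r6, r0, r0 → r6=0xec
body[3] sub  r2, r6, r3 → r2=0x4d
body[4] sub  r5, r5, #58 → r5=0x3e
body[5] add  r5, r5, #16 → r5=0x4e
body[6] add  r5, r4, #17 → r5=0x06
body[7] add  r4, r1, r5 → r4=0x3e
epilogue: pop r6=0xcb, sp=0x9d
epilogue: pop r5=0x78, sp=0x9e
epilogue: pop r2=0xce, sp=0x9f
r3 is caller-saved → body value

REG = 0x9f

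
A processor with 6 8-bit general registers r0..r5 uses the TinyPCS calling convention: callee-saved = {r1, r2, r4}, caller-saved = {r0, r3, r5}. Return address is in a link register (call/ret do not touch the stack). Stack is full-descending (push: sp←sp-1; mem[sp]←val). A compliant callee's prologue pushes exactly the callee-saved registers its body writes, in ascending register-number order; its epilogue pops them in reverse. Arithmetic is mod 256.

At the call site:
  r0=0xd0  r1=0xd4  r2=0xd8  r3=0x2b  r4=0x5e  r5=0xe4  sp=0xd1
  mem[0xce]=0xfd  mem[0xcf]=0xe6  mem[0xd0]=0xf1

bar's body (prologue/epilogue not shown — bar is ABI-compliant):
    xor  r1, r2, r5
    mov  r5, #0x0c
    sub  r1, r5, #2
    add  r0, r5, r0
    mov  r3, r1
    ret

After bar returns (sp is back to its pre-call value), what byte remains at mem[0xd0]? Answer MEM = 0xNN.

MEM = 0xd4

prologue: push r1 -> mem[0xd0]=0xd4, sp=0xd0
body[0] xor  r1, r2, r5 -> r1=0x3c
body[1] mov  r5, #0x0c -> r5=0x0c
body[2] sub  r1, r5, #2 -> r1=0x0a
body[3] add  r0, r5, r0 -> r0=0xdc
body[4] mov  r3, r1 -> r3=0x0a
epilogue: pop r1=0xd4, sp=0xd1
prologue pushed ['r1'] at ['0xd0']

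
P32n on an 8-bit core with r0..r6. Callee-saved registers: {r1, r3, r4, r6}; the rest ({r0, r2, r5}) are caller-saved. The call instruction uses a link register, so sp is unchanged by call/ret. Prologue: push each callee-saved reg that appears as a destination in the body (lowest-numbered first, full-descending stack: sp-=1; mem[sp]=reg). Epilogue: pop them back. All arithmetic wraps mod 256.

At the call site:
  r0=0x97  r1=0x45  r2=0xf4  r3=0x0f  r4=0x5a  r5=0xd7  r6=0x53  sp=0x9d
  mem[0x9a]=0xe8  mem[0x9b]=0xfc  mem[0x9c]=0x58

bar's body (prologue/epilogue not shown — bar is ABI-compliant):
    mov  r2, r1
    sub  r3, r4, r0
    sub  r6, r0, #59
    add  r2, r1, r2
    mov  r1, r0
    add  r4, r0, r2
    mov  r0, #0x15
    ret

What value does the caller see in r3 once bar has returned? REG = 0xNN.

prologue: push r1 → mem[0x9c]=0x45, sp=0x9c
prologue: push r3 → mem[0x9b]=0x0f, sp=0x9b
prologue: push r4 → mem[0x9a]=0x5a, sp=0x9a
prologue: push r6 → mem[0x99]=0x53, sp=0x99
body[0] mov  r2, r1 → r2=0x45
body[1] sub  r3, r4, r0 → r3=0xc3
body[2] sub  r6, r0, #59 → r6=0x5c
body[3] add  r2, r1, r2 → r2=0x8a
body[4] mov  r1, r0 → r1=0x97
body[5] add  r4, r0, r2 → r4=0x21
body[6] mov  r0, #0x15 → r0=0x15
epilogue: pop r6=0x53, sp=0x9a
epilogue: pop r4=0x5a, sp=0x9b
epilogue: pop r3=0x0f, sp=0x9c
epilogue: pop r1=0x45, sp=0x9d
r3 is callee-saved → restored

REG = 0x0f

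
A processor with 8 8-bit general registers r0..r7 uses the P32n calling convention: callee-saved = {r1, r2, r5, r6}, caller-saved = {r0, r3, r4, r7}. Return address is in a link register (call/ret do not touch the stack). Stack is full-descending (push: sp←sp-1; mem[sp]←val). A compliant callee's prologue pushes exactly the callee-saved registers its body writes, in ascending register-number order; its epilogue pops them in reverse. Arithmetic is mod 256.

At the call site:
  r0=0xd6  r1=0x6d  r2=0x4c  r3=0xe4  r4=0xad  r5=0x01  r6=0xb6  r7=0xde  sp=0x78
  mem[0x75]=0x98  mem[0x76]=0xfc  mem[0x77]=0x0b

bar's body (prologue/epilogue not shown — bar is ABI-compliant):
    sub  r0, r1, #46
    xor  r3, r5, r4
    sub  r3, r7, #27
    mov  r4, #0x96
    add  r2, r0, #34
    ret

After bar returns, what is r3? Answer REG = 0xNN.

prologue: push r2 → mem[0x77]=0x4c, sp=0x77
body[0] sub  r0, r1, #46 → r0=0x3f
body[1] xor  r3, r5, r4 → r3=0xac
body[2] sub  r3, r7, #27 → r3=0xc3
body[3] mov  r4, #0x96 → r4=0x96
body[4] add  r2, r0, #34 → r2=0x61
epilogue: pop r2=0x4c, sp=0x78
r3 is caller-saved → body value

REG = 0xc3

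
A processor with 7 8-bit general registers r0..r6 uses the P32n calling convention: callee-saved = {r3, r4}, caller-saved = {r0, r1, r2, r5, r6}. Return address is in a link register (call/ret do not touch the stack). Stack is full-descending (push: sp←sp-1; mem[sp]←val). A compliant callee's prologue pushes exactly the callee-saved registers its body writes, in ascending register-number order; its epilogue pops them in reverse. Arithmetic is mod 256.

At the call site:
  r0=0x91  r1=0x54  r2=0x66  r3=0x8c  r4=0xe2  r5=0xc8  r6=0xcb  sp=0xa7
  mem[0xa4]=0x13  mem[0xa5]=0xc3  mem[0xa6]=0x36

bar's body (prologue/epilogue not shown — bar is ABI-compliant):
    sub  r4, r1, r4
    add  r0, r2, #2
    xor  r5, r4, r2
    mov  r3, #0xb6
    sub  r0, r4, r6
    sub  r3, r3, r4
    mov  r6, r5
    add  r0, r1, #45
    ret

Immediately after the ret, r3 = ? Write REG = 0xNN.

prologue: push r3 -> mem[0xa6]=0x8c, sp=0xa6
prologue: push r4 -> mem[0xa5]=0xe2, sp=0xa5
body[0] sub  r4, r1, r4 -> r4=0x72
body[1] add  r0, r2, #2 -> r0=0x68
body[2] xor  r5, r4, r2 -> r5=0x14
body[3] mov  r3, #0xb6 -> r3=0xb6
body[4] sub  r0, r4, r6 -> r0=0xa7
body[5] sub  r3, r3, r4 -> r3=0x44
body[6] mov  r6, r5 -> r6=0x14
body[7] add  r0, r1, #45 -> r0=0x81
epilogue: pop r4=0xe2, sp=0xa6
epilogue: pop r3=0x8c, sp=0xa7
r3 is callee-saved -> restored

REG = 0x8c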